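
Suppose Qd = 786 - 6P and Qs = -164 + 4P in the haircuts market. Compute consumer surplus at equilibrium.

Consumer surplus = 3888

Equilibrium: 786 - 6P = -164 + 4P gives P* = 95, Q* = 216.
Demand choke price (Qd = 0): P = 131.
CS = ½(131 − 95)(216) = 3888.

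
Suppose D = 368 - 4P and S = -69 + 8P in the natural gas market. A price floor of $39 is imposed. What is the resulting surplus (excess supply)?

Equilibrium price would be P* = 437/12, so the floor at 39 binds.
At P = 39: D = 212, S = 243.
Surplus = 243 − 212 = 31.

Surplus = 31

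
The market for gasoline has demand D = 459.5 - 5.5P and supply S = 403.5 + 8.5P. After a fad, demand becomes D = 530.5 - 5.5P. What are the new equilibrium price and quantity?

P' = 127/14, Q' = 13457/28

Original equilibrium: P* = 4, Q* = 437.5.
New equilibrium: 530.5 - 5.5P = 403.5 + 8.5P, so 127 = 14P and P' = 127/14; Q' = 530.5 − 5.5(127/14) = 13457/28.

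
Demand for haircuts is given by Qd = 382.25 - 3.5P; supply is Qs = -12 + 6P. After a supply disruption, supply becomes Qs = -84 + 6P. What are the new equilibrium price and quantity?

Original equilibrium: P* = 41.5, Q* = 237.
New equilibrium: 382.25 - 3.5P = -84 + 6P, so 466.25 = 9.5P and P' = 1865/38; Q' = 382.25 − 3.5(1865/38) = 3999/19.

P' = 1865/38, Q' = 3999/19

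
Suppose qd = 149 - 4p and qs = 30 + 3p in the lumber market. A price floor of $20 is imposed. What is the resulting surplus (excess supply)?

Equilibrium price would be p* = 17, so the floor at 20 binds.
At p = 20: qd = 69, qs = 90.
Surplus = 90 − 69 = 21.

Surplus = 21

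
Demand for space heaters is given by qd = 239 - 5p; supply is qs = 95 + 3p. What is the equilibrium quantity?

q* = 149

Set qd = qs: 239 - 5p = 95 + 3p.
144 = 8p, so p* = 18.
q* = 239 − 5(18) = 149.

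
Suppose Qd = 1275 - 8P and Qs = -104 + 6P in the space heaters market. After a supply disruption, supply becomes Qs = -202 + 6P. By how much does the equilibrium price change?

Original equilibrium: P* = 98.5, Q* = 487.
New equilibrium: 1275 - 8P = -202 + 6P, so 1477 = 14P and P' = 105.5; Q' = 1275 − 8(105.5) = 431.
Change in price: 105.5 − 98.5 = 7.

ΔP = 7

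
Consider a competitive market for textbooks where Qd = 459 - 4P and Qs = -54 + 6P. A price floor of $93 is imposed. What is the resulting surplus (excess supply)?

Surplus = 417

Equilibrium price would be P* = 51.3, so the floor at 93 binds.
At P = 93: Qd = 87, Qs = 504.
Surplus = 504 − 87 = 417.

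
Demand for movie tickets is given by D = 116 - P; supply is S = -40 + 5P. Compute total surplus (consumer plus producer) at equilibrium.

Equilibrium: 116 - P = -40 + 5P gives P* = 26, Q* = 90.
Demand choke price: P = 116; supply starts at P = 8.
CS = ½(116 − 26)(90) = 4050; PS = ½(26 − 8)(90) = 810.

Total surplus = 4860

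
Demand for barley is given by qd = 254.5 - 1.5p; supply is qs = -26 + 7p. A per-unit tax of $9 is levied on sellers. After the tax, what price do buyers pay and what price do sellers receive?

Buyers pay 687/17, sellers receive 534/17

Pre-tax equilibrium: p* = 33, q* = 205.
Tax on sellers shifts supply to qs = -26 + 7(p − 9) = -89 + 7p.
254.5 - 1.5p = -89 + 7p gives buyer price pb = 687/17; sellers receive ps = 687/17 − 9 = 534/17.
New quantity: q = 254.5 − 1.5(687/17) = 3296/17.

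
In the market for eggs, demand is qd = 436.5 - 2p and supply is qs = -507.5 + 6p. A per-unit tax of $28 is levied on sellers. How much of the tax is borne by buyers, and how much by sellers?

Buyers bear $21, sellers bear $7

Pre-tax equilibrium: p* = 118, q* = 200.5.
Tax on sellers shifts supply to qs = -507.5 + 6(p − 28) = -675.5 + 6p.
436.5 - 2p = -675.5 + 6p gives buyer price pb = 139; sellers receive ps = 139 − 28 = 111.
New quantity: q = 436.5 − 2(139) = 158.5.
Buyer burden = 139 − 118 = 21; seller burden = 118 − 111 = 7.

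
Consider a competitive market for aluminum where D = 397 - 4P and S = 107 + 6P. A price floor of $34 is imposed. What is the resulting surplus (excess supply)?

Surplus = 50

Equilibrium price would be P* = 29, so the floor at 34 binds.
At P = 34: D = 261, S = 311.
Surplus = 311 − 261 = 50.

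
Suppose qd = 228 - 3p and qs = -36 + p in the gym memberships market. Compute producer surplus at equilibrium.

Producer surplus = 450

Equilibrium: 228 - 3p = -36 + p gives p* = 66, q* = 30.
Supply starts at p = 36 (where qs = 0).
PS = ½(66 − 36)(30) = 450.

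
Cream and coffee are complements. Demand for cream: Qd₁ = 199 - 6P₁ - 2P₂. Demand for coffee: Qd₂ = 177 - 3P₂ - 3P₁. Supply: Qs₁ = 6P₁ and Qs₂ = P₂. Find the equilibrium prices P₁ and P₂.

Market 1: 199 - 6P₁ - 2P₂ = 6P₁ → 12P₁ + 2P₂ = 199.
Market 2: 4P₂ + 3P₁ = 177.
Eliminating P₂: 4×(1) − 2×(2) gives 42P₁ = 442, so P₁ = 221/21.
Back-substitute into (2): P₂ = (177 − 3×221/21) / 4 = 509/14.

P₁ = 221/21, P₂ = 509/14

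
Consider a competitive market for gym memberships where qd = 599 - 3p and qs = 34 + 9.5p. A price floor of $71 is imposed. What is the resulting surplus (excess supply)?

Surplus = 322.5

Equilibrium price would be p* = 45.2, so the floor at 71 binds.
At p = 71: qd = 386, qs = 708.5.
Surplus = 708.5 − 386 = 322.5.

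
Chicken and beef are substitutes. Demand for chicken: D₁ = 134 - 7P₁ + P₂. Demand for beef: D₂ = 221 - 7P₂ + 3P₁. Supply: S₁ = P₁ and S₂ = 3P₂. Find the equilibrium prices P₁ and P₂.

Market 1: 134 - 7P₁ + P₂ = P₁ → 8P₁ - P₂ = 134.
Market 2: 10P₂ - 3P₁ = 221.
Eliminating P₂: 10×(1) + 1×(2) gives 77P₁ = 1561, so P₁ = 223/11.
Back-substitute into (2): P₂ = (221 + 3×223/11) / 10 = 310/11.

P₁ = 223/11, P₂ = 310/11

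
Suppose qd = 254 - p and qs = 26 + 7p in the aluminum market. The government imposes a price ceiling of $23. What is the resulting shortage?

Equilibrium price would be p* = 28.5, so the ceiling at 23 binds.
At p = 23: qd = 254 − 1(23) = 231, qs = 26 + 7(23) = 187.
Shortage = 231 − 187 = 44.

Shortage = 44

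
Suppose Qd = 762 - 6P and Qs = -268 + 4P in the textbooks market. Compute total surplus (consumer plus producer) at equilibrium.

Equilibrium: 762 - 6P = -268 + 4P gives P* = 103, Q* = 144.
Demand choke price: P = 127; supply starts at P = 67.
CS = ½(127 − 103)(144) = 1728; PS = ½(103 − 67)(144) = 2592.

Total surplus = 4320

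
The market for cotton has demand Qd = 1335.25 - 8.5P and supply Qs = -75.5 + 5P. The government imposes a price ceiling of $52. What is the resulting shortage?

Shortage = 708.75

Equilibrium price would be P* = 104.5, so the ceiling at 52 binds.
At P = 52: Qd = 1335.25 − 8.5(52) = 893.25, Qs = -75.5 + 5(52) = 184.5.
Shortage = 893.25 − 184.5 = 708.75.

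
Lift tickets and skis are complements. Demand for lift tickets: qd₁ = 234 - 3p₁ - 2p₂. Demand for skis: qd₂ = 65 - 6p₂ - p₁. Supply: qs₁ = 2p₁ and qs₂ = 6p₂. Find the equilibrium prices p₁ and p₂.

p₁ = 1339/29, p₂ = 91/58

Market 1: 234 - 3p₁ - 2p₂ = 2p₁ → 5p₁ + 2p₂ = 234.
Market 2: 12p₂ + p₁ = 65.
Eliminating p₂: 12×(1) − 2×(2) gives 58p₁ = 2678, so p₁ = 1339/29.
Back-substitute into (2): p₂ = (65 − 1×1339/29) / 12 = 91/58.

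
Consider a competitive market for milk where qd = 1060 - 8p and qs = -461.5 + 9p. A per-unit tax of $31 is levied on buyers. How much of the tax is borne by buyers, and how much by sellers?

Buyers bear 279/17, sellers bear 248/17

Pre-tax equilibrium: p* = 89.5, q* = 344.
Tax on buyers shifts demand to qd = 1060 − 8(p + 31) = 812 - 8p.
812 - 8p = -461.5 + 9p gives seller price ps = 2547/34; buyers pay pb = 2547/34 + 31 = 3601/34.
New quantity: q = 1060 − 8(3601/34) = 3616/17.
Buyer burden = 3601/34 − 89.5 = 279/17; seller burden = 89.5 − 2547/34 = 248/17.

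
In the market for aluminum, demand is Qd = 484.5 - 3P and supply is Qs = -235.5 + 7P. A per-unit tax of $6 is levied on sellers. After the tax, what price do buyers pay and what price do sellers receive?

Pre-tax equilibrium: P* = 72, Q* = 268.5.
Tax on sellers shifts supply to Qs = -235.5 + 7(P − 6) = -277.5 + 7P.
484.5 - 3P = -277.5 + 7P gives buyer price Pb = 76.2; sellers receive Ps = 76.2 − 6 = 70.2.
New quantity: Q = 484.5 − 3(76.2) = 255.9.

Buyers pay $76.2, sellers receive $70.2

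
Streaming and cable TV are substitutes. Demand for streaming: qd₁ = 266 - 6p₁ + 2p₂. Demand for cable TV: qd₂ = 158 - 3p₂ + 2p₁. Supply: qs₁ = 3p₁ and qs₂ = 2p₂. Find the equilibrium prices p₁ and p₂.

Market 1: 266 - 6p₁ + 2p₂ = 3p₁ → 9p₁ - 2p₂ = 266.
Market 2: 5p₂ - 2p₁ = 158.
Eliminating p₂: 5×(1) + 2×(2) gives 41p₁ = 1646, so p₁ = 1646/41.
Back-substitute into (2): p₂ = (158 + 2×1646/41) / 5 = 1954/41.

p₁ = 1646/41, p₂ = 1954/41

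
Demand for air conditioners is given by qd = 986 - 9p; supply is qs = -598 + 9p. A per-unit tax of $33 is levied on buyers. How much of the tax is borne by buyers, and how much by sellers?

Pre-tax equilibrium: p* = 88, q* = 194.
Tax on buyers shifts demand to qd = 986 − 9(p + 33) = 689 - 9p.
689 - 9p = -598 + 9p gives seller price ps = 71.5; buyers pay pb = 71.5 + 33 = 104.5.
New quantity: q = 986 − 9(104.5) = 45.5.
Buyer burden = 104.5 − 88 = 16.5; seller burden = 88 − 71.5 = 16.5.

Buyers bear $16.5, sellers bear $16.5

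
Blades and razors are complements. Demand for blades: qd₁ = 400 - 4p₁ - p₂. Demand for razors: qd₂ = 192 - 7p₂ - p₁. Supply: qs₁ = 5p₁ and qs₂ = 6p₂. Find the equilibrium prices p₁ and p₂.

p₁ = 1252/29, p₂ = 332/29

Market 1: 400 - 4p₁ - p₂ = 5p₁ → 9p₁ + p₂ = 400.
Market 2: 13p₂ + p₁ = 192.
Eliminating p₂: 13×(1) − 1×(2) gives 116p₁ = 5008, so p₁ = 1252/29.
Back-substitute into (2): p₂ = (192 − 1×1252/29) / 13 = 332/29.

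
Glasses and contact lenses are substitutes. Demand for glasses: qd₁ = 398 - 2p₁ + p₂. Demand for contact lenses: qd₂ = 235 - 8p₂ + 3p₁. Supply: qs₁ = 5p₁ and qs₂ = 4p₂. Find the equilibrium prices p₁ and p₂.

Market 1: 398 - 2p₁ + p₂ = 5p₁ → 7p₁ - p₂ = 398.
Market 2: 12p₂ - 3p₁ = 235.
Eliminating p₂: 12×(1) + 1×(2) gives 81p₁ = 5011, so p₁ = 5011/81.
Back-substitute into (2): p₂ = (235 + 3×5011/81) / 12 = 2839/81.

p₁ = 5011/81, p₂ = 2839/81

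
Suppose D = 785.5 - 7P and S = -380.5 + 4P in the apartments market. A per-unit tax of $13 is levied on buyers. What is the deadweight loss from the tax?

Pre-tax equilibrium: P* = 106, Q* = 43.5.
Tax on buyers shifts demand to D = 785.5 − 7(P + 13) = 694.5 - 7P.
694.5 - 7P = -380.5 + 4P gives seller price Ps = 1075/11; buyers pay Pb = 1075/11 + 13 = 1218/11.
New quantity: Q = 785.5 − 7(1218/11) = 229/22.
DWL = ½ × 13 × (43.5 − 229/22) = 2366/11.

Deadweight loss = 2366/11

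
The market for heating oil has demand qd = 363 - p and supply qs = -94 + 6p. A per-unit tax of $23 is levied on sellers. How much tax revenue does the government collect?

Pre-tax equilibrium: p* = 457/7, q* = 2084/7.
Tax on sellers shifts supply to qs = -94 + 6(p − 23) = -232 + 6p.
363 - p = -232 + 6p gives buyer price pb = 85; sellers receive ps = 85 − 23 = 62.
New quantity: q = 363 − 1(85) = 278.
Revenue = 23 × 278 = 6394.

Tax revenue = 6394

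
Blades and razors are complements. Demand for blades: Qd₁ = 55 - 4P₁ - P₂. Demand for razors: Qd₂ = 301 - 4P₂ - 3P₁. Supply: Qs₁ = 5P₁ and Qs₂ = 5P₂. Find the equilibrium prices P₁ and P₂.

P₁ = 97/39, P₂ = 424/13

Market 1: 55 - 4P₁ - P₂ = 5P₁ → 9P₁ + P₂ = 55.
Market 2: 9P₂ + 3P₁ = 301.
Eliminating P₂: 9×(1) − 1×(2) gives 78P₁ = 194, so P₁ = 97/39.
Back-substitute into (2): P₂ = (301 − 3×97/39) / 9 = 424/13.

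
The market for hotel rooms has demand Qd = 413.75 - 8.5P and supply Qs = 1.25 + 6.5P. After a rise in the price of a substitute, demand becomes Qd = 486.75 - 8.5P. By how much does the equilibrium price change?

Original equilibrium: P* = 27.5, Q* = 180.
New equilibrium: 486.75 - 8.5P = 1.25 + 6.5P, so 485.5 = 15P and P' = 971/30; Q' = 486.75 − 8.5(971/30) = 6349/30.
Change in price: 971/30 − 27.5 = 73/15.

ΔP = 73/15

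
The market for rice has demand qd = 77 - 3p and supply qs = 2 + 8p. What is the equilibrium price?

p* = 75/11

Set qd = qs: 77 - 3p = 2 + 8p.
75 = 11p, so p* = 75/11.
q* = 77 − 3(75/11) = 622/11.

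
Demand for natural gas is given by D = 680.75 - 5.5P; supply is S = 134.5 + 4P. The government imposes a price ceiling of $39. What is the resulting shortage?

Equilibrium price would be P* = 57.5, so the ceiling at 39 binds.
At P = 39: D = 680.75 − 5.5(39) = 466.25, S = 134.5 + 4(39) = 290.5.
Shortage = 466.25 − 290.5 = 175.75.

Shortage = 175.75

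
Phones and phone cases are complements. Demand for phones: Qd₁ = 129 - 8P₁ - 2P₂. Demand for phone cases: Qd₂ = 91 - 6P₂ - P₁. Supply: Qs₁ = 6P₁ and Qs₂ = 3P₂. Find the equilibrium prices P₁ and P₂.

Market 1: 129 - 8P₁ - 2P₂ = 6P₁ → 14P₁ + 2P₂ = 129.
Market 2: 9P₂ + P₁ = 91.
Eliminating P₂: 9×(1) − 2×(2) gives 124P₁ = 979, so P₁ = 979/124.
Back-substitute into (2): P₂ = (91 − 1×979/124) / 9 = 1145/124.

P₁ = 979/124, P₂ = 1145/124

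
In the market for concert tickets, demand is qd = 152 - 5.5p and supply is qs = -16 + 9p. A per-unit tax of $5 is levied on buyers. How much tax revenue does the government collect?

Tax revenue = 10325/29

Pre-tax equilibrium: p* = 336/29, q* = 2560/29.
Tax on buyers shifts demand to qd = 152 − 5.5(p + 5) = 124.5 - 5.5p.
124.5 - 5.5p = -16 + 9p gives seller price ps = 281/29; buyers pay pb = 281/29 + 5 = 426/29.
New quantity: q = 152 − 5.5(426/29) = 2065/29.
Revenue = 5 × 2065/29 = 10325/29.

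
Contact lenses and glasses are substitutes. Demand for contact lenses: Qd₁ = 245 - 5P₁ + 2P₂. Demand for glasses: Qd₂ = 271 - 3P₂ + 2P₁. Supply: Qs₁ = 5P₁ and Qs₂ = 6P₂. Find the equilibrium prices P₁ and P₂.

P₁ = 2747/86, P₂ = 1600/43

Market 1: 245 - 5P₁ + 2P₂ = 5P₁ → 10P₁ - 2P₂ = 245.
Market 2: 9P₂ - 2P₁ = 271.
Eliminating P₂: 9×(1) + 2×(2) gives 86P₁ = 2747, so P₁ = 2747/86.
Back-substitute into (2): P₂ = (271 + 2×2747/86) / 9 = 1600/43.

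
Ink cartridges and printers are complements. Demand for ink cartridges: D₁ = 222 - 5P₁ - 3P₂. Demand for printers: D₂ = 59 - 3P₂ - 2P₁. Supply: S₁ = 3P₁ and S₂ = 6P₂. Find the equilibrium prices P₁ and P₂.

Market 1: 222 - 5P₁ - 3P₂ = 3P₁ → 8P₁ + 3P₂ = 222.
Market 2: 9P₂ + 2P₁ = 59.
Eliminating P₂: 9×(1) − 3×(2) gives 66P₁ = 1821, so P₁ = 607/22.
Back-substitute into (2): P₂ = (59 − 2×607/22) / 9 = 14/33.

P₁ = 607/22, P₂ = 14/33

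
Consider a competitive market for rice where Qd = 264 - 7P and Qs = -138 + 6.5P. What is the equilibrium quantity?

Set Qd = Qs: 264 - 7P = -138 + 6.5P.
402 = 13.5P, so P* = 268/9.
Q* = 264 − 7(268/9) = 500/9.

Q* = 500/9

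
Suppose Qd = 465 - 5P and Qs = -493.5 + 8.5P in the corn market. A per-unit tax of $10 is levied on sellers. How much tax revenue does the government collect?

Pre-tax equilibrium: P* = 71, Q* = 110.
Tax on sellers shifts supply to Qs = -493.5 + 8.5(P − 10) = -578.5 + 8.5P.
465 - 5P = -578.5 + 8.5P gives buyer price Pb = 2087/27; sellers receive Ps = 2087/27 − 10 = 1817/27.
New quantity: Q = 465 − 5(2087/27) = 2120/27.
Revenue = 10 × 2120/27 = 21200/27.

Tax revenue = 21200/27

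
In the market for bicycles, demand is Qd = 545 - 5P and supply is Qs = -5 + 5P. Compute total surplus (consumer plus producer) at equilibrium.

Total surplus = 14580

Equilibrium: 545 - 5P = -5 + 5P gives P* = 55, Q* = 270.
Demand choke price: P = 109; supply starts at P = 1.
CS = ½(109 − 55)(270) = 7290; PS = ½(55 − 1)(270) = 7290.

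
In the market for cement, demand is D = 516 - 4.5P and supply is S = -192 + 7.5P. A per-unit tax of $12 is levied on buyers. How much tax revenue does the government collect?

Tax revenue = 2601

Pre-tax equilibrium: P* = 59, Q* = 250.5.
Tax on buyers shifts demand to D = 516 − 4.5(P + 12) = 462 - 4.5P.
462 - 4.5P = -192 + 7.5P gives seller price Ps = 54.5; buyers pay Pb = 54.5 + 12 = 66.5.
New quantity: Q = 516 − 4.5(66.5) = 216.75.
Revenue = 12 × 216.75 = 2601.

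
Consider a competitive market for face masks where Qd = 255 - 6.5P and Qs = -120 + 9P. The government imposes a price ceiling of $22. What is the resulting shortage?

Shortage = 34

Equilibrium price would be P* = 750/31, so the ceiling at 22 binds.
At P = 22: Qd = 255 − 6.5(22) = 112, Qs = -120 + 9(22) = 78.
Shortage = 112 − 78 = 34.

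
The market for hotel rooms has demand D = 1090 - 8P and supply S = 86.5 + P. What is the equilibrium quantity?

Q* = 198

Set D = S: 1090 - 8P = 86.5 + P.
1003.5 = 9P, so P* = 111.5.
Q* = 1090 − 8(111.5) = 198.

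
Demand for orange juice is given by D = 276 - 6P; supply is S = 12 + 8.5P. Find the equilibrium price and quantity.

Set D = S: 276 - 6P = 12 + 8.5P.
264 = 14.5P, so P* = 528/29.
Q* = 276 − 6(528/29) = 4836/29.

P* = 528/29, Q* = 4836/29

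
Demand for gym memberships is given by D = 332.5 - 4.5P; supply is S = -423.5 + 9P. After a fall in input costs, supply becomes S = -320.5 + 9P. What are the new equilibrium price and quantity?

P' = 1306/27, Q' = 689/6

Original equilibrium: P* = 56, Q* = 80.5.
New equilibrium: 332.5 - 4.5P = -320.5 + 9P, so 653 = 13.5P and P' = 1306/27; Q' = 332.5 − 4.5(1306/27) = 689/6.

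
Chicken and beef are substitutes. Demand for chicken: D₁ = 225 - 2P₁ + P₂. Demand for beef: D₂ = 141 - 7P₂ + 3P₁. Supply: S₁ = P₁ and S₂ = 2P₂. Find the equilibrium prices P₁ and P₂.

Market 1: 225 - 2P₁ + P₂ = P₁ → 3P₁ - P₂ = 225.
Market 2: 9P₂ - 3P₁ = 141.
Eliminating P₂: 9×(1) + 1×(2) gives 24P₁ = 2166, so P₁ = 90.25.
Back-substitute into (2): P₂ = (141 + 3×90.25) / 9 = 45.75.

P₁ = 90.25, P₂ = 45.75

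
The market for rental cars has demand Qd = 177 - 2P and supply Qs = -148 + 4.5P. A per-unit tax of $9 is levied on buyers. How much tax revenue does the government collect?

Tax revenue = 7551/13

Pre-tax equilibrium: P* = 50, Q* = 77.
Tax on buyers shifts demand to Qd = 177 − 2(P + 9) = 159 - 2P.
159 - 2P = -148 + 4.5P gives seller price Ps = 614/13; buyers pay Pb = 614/13 + 9 = 731/13.
New quantity: Q = 177 − 2(731/13) = 839/13.
Revenue = 9 × 839/13 = 7551/13.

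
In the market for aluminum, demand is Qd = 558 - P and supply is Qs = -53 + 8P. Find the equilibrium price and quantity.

Set Qd = Qs: 558 - P = -53 + 8P.
611 = 9P, so P* = 611/9.
Q* = 558 − 1(611/9) = 4411/9.

P* = 611/9, Q* = 4411/9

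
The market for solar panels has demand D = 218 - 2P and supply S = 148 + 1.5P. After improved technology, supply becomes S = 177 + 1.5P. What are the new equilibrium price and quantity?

Original equilibrium: P* = 20, Q* = 178.
New equilibrium: 218 - 2P = 177 + 1.5P, so 41 = 3.5P and P' = 82/7; Q' = 218 − 2(82/7) = 1362/7.

P' = 82/7, Q' = 1362/7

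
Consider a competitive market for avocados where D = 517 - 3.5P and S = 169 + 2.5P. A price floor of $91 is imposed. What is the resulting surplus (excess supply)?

Equilibrium price would be P* = 58, so the floor at 91 binds.
At P = 91: D = 198.5, S = 396.5.
Surplus = 396.5 − 198.5 = 198.

Surplus = 198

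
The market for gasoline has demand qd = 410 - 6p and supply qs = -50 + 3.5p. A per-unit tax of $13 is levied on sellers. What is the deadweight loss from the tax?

Deadweight loss = 3549/19

Pre-tax equilibrium: p* = 920/19, q* = 2270/19.
Tax on sellers shifts supply to qs = -50 + 3.5(p − 13) = -95.5 + 3.5p.
410 - 6p = -95.5 + 3.5p gives buyer price pb = 1011/19; sellers receive ps = 1011/19 − 13 = 764/19.
New quantity: q = 410 − 6(1011/19) = 1724/19.
DWL = ½ × 13 × (2270/19 − 1724/19) = 3549/19.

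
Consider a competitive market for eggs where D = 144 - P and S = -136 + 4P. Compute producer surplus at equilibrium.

Producer surplus = 968

Equilibrium: 144 - P = -136 + 4P gives P* = 56, Q* = 88.
Supply starts at P = 34 (where S = 0).
PS = ½(56 − 34)(88) = 968.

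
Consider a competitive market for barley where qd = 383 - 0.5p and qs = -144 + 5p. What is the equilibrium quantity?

Set qd = qs: 383 - 0.5p = -144 + 5p.
527 = 5.5p, so p* = 1054/11.
q* = 383 − 0.5(1054/11) = 3686/11.

q* = 3686/11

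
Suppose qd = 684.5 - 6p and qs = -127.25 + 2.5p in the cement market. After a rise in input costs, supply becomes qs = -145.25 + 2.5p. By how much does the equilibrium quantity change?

Δq = -216/17

Original equilibrium: p* = 95.5, q* = 111.5.
New equilibrium: 684.5 - 6p = -145.25 + 2.5p, so 829.75 = 8.5p and p' = 3319/34; q' = 684.5 − 6(3319/34) = 3359/34.
Change in quantity: 3359/34 − 111.5 = -216/17.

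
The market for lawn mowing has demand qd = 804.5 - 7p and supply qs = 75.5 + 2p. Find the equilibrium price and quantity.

p* = 81, q* = 237.5

Set qd = qs: 804.5 - 7p = 75.5 + 2p.
729 = 9p, so p* = 81.
q* = 804.5 − 7(81) = 237.5.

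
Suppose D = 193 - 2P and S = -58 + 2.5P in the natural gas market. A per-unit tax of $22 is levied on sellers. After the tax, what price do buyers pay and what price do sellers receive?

Buyers pay $68, sellers receive $46

Pre-tax equilibrium: P* = 502/9, Q* = 733/9.
Tax on sellers shifts supply to S = -58 + 2.5(P − 22) = -113 + 2.5P.
193 - 2P = -113 + 2.5P gives buyer price Pb = 68; sellers receive Ps = 68 − 22 = 46.
New quantity: Q = 193 − 2(68) = 57.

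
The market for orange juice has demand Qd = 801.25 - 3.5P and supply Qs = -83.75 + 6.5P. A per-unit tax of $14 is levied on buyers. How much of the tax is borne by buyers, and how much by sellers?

Buyers bear $9.1, sellers bear $4.9

Pre-tax equilibrium: P* = 88.5, Q* = 491.5.
Tax on buyers shifts demand to Qd = 801.25 − 3.5(P + 14) = 752.25 - 3.5P.
752.25 - 3.5P = -83.75 + 6.5P gives seller price Ps = 83.6; buyers pay Pb = 83.6 + 14 = 97.6.
New quantity: Q = 801.25 − 3.5(97.6) = 459.65.
Buyer burden = 97.6 − 88.5 = 9.1; seller burden = 88.5 − 83.6 = 4.9.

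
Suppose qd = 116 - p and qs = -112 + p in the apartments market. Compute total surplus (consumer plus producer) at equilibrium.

Equilibrium: 116 - p = -112 + p gives p* = 114, q* = 2.
Demand choke price: p = 116; supply starts at p = 112.
CS = ½(116 − 114)(2) = 2; PS = ½(114 − 112)(2) = 2.

Total surplus = 4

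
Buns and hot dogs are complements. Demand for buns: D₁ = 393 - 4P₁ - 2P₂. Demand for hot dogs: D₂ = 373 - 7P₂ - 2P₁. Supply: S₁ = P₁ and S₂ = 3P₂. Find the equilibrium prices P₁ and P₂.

Market 1: 393 - 4P₁ - 2P₂ = P₁ → 5P₁ + 2P₂ = 393.
Market 2: 10P₂ + 2P₁ = 373.
Eliminating P₂: 10×(1) − 2×(2) gives 46P₁ = 3184, so P₁ = 1592/23.
Back-substitute into (2): P₂ = (373 − 2×1592/23) / 10 = 1079/46.

P₁ = 1592/23, P₂ = 1079/46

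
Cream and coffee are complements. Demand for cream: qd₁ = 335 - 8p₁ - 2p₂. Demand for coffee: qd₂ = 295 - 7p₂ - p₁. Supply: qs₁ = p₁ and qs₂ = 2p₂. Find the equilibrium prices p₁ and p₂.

Market 1: 335 - 8p₁ - 2p₂ = p₁ → 9p₁ + 2p₂ = 335.
Market 2: 9p₂ + p₁ = 295.
Eliminating p₂: 9×(1) − 2×(2) gives 79p₁ = 2425, so p₁ = 2425/79.
Back-substitute into (2): p₂ = (295 − 1×2425/79) / 9 = 2320/79.

p₁ = 2425/79, p₂ = 2320/79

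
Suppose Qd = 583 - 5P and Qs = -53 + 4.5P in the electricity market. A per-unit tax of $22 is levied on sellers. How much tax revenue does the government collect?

Tax revenue = 81994/19

Pre-tax equilibrium: P* = 1272/19, Q* = 4717/19.
Tax on sellers shifts supply to Qs = -53 + 4.5(P − 22) = -152 + 4.5P.
583 - 5P = -152 + 4.5P gives buyer price Pb = 1470/19; sellers receive Ps = 1470/19 − 22 = 1052/19.
New quantity: Q = 583 − 5(1470/19) = 3727/19.
Revenue = 22 × 3727/19 = 81994/19.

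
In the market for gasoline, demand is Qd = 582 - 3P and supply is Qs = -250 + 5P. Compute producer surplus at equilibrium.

Equilibrium: 582 - 3P = -250 + 5P gives P* = 104, Q* = 270.
Supply starts at P = 50 (where Qs = 0).
PS = ½(104 − 50)(270) = 7290.

Producer surplus = 7290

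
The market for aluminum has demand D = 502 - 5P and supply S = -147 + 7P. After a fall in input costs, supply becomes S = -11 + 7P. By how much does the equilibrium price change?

Original equilibrium: P* = 649/12, Q* = 2779/12.
New equilibrium: 502 - 5P = -11 + 7P, so 513 = 12P and P' = 42.75; Q' = 502 − 5(42.75) = 288.25.
Change in price: 42.75 − 649/12 = -34/3.

ΔP = -34/3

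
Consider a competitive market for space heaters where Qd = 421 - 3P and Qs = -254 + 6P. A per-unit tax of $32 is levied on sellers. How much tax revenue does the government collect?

Tax revenue = 4224

Pre-tax equilibrium: P* = 75, Q* = 196.
Tax on sellers shifts supply to Qs = -254 + 6(P − 32) = -446 + 6P.
421 - 3P = -446 + 6P gives buyer price Pb = 289/3; sellers receive Ps = 289/3 − 32 = 193/3.
New quantity: Q = 421 − 3(289/3) = 132.
Revenue = 32 × 132 = 4224.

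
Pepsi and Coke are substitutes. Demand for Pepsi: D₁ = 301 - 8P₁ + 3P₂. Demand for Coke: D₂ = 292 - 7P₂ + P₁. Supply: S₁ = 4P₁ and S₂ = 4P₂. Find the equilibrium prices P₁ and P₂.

P₁ = 4187/129, P₂ = 3805/129

Market 1: 301 - 8P₁ + 3P₂ = 4P₁ → 12P₁ - 3P₂ = 301.
Market 2: 11P₂ - P₁ = 292.
Eliminating P₂: 11×(1) + 3×(2) gives 129P₁ = 4187, so P₁ = 4187/129.
Back-substitute into (2): P₂ = (292 + 1×4187/129) / 11 = 3805/129.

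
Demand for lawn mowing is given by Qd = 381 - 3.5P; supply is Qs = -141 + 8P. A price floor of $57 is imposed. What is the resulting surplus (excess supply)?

Equilibrium price would be P* = 1044/23, so the floor at 57 binds.
At P = 57: Qd = 181.5, Qs = 315.
Surplus = 315 − 181.5 = 133.5.

Surplus = 133.5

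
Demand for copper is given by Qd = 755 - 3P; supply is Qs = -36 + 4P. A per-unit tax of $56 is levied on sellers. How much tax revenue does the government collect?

Pre-tax equilibrium: P* = 113, Q* = 416.
Tax on sellers shifts supply to Qs = -36 + 4(P − 56) = -260 + 4P.
755 - 3P = -260 + 4P gives buyer price Pb = 145; sellers receive Ps = 145 − 56 = 89.
New quantity: Q = 755 − 3(145) = 320.
Revenue = 56 × 320 = 17920.

Tax revenue = 17920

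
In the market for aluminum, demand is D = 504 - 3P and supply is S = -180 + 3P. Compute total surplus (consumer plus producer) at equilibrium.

Total surplus = 8748

Equilibrium: 504 - 3P = -180 + 3P gives P* = 114, Q* = 162.
Demand choke price: P = 168; supply starts at P = 60.
CS = ½(168 − 114)(162) = 4374; PS = ½(114 − 60)(162) = 4374.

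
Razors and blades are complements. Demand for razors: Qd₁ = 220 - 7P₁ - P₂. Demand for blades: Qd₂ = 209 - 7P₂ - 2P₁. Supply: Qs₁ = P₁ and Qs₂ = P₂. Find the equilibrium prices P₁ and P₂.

P₁ = 1551/62, P₂ = 616/31

Market 1: 220 - 7P₁ - P₂ = P₁ → 8P₁ + P₂ = 220.
Market 2: 8P₂ + 2P₁ = 209.
Eliminating P₂: 8×(1) − 1×(2) gives 62P₁ = 1551, so P₁ = 1551/62.
Back-substitute into (2): P₂ = (209 − 2×1551/62) / 8 = 616/31.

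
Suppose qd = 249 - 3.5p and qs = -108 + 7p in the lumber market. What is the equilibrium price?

Set qd = qs: 249 - 3.5p = -108 + 7p.
357 = 10.5p, so p* = 34.
q* = 249 − 3.5(34) = 130.

p* = 34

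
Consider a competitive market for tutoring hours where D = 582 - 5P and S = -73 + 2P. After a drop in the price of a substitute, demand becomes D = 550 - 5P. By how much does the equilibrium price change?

Original equilibrium: P* = 655/7, Q* = 799/7.
New equilibrium: 550 - 5P = -73 + 2P, so 623 = 7P and P' = 89; Q' = 550 − 5(89) = 105.
Change in price: 89 − 655/7 = -32/7.

ΔP = -32/7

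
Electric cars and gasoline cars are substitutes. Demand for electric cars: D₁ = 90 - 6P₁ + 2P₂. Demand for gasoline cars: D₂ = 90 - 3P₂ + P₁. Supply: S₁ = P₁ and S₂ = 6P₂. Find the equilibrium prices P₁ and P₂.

P₁ = 990/61, P₂ = 720/61

Market 1: 90 - 6P₁ + 2P₂ = P₁ → 7P₁ - 2P₂ = 90.
Market 2: 9P₂ - P₁ = 90.
Eliminating P₂: 9×(1) + 2×(2) gives 61P₁ = 990, so P₁ = 990/61.
Back-substitute into (2): P₂ = (90 + 1×990/61) / 9 = 720/61.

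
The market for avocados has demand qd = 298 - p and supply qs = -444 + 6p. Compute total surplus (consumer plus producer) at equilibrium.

Equilibrium: 298 - p = -444 + 6p gives p* = 106, q* = 192.
Demand choke price: p = 298; supply starts at p = 74.
CS = ½(298 − 106)(192) = 18432; PS = ½(106 − 74)(192) = 3072.

Total surplus = 21504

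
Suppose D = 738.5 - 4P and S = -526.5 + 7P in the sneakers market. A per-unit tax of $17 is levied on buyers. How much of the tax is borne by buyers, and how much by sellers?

Pre-tax equilibrium: P* = 115, Q* = 278.5.
Tax on buyers shifts demand to D = 738.5 − 4(P + 17) = 670.5 - 4P.
670.5 - 4P = -526.5 + 7P gives seller price Ps = 1197/11; buyers pay Pb = 1197/11 + 17 = 1384/11.
New quantity: Q = 738.5 − 4(1384/11) = 5175/22.
Buyer burden = 1384/11 − 115 = 119/11; seller burden = 115 − 1197/11 = 68/11.

Buyers bear 119/11, sellers bear 68/11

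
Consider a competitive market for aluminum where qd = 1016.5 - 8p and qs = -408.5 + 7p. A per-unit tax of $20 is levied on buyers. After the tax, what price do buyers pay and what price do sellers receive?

Pre-tax equilibrium: p* = 95, q* = 256.5.
Tax on buyers shifts demand to qd = 1016.5 − 8(p + 20) = 856.5 - 8p.
856.5 - 8p = -408.5 + 7p gives seller price ps = 253/3; buyers pay pb = 253/3 + 20 = 313/3.
New quantity: q = 1016.5 − 8(313/3) = 1091/6.

Buyers pay 313/3, sellers receive 253/3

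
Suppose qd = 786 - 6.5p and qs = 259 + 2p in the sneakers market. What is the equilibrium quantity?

q* = 383

Set qd = qs: 786 - 6.5p = 259 + 2p.
527 = 8.5p, so p* = 62.
q* = 786 − 6.5(62) = 383.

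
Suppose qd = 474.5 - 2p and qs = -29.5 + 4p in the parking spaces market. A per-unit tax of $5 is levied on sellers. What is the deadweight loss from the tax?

Pre-tax equilibrium: p* = 84, q* = 306.5.
Tax on sellers shifts supply to qs = -29.5 + 4(p − 5) = -49.5 + 4p.
474.5 - 2p = -49.5 + 4p gives buyer price pb = 262/3; sellers receive ps = 262/3 − 5 = 247/3.
New quantity: q = 474.5 − 2(262/3) = 1799/6.
DWL = ½ × 5 × (306.5 − 1799/6) = 50/3.

Deadweight loss = 50/3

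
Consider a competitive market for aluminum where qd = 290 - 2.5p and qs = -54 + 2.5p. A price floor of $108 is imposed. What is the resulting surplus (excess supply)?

Equilibrium price would be p* = 68.8, so the floor at 108 binds.
At p = 108: qd = 20, qs = 216.
Surplus = 216 − 20 = 196.

Surplus = 196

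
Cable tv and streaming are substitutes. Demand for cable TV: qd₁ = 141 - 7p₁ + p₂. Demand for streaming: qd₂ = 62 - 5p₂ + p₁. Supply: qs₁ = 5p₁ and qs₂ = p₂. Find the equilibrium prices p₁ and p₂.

p₁ = 908/71, p₂ = 885/71

Market 1: 141 - 7p₁ + p₂ = 5p₁ → 12p₁ - p₂ = 141.
Market 2: 6p₂ - p₁ = 62.
Eliminating p₂: 6×(1) + 1×(2) gives 71p₁ = 908, so p₁ = 908/71.
Back-substitute into (2): p₂ = (62 + 1×908/71) / 6 = 885/71.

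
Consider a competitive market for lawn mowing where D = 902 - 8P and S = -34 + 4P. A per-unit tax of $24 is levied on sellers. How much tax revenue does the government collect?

Pre-tax equilibrium: P* = 78, Q* = 278.
Tax on sellers shifts supply to S = -34 + 4(P − 24) = -130 + 4P.
902 - 8P = -130 + 4P gives buyer price Pb = 86; sellers receive Ps = 86 − 24 = 62.
New quantity: Q = 902 − 8(86) = 214.
Revenue = 24 × 214 = 5136.

Tax revenue = 5136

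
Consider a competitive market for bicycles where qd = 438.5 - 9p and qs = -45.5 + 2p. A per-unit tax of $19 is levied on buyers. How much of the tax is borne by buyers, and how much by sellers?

Buyers bear 38/11, sellers bear 171/11

Pre-tax equilibrium: p* = 44, q* = 42.5.
Tax on buyers shifts demand to qd = 438.5 − 9(p + 19) = 267.5 - 9p.
267.5 - 9p = -45.5 + 2p gives seller price ps = 313/11; buyers pay pb = 313/11 + 19 = 522/11.
New quantity: q = 438.5 − 9(522/11) = 251/22.
Buyer burden = 522/11 − 44 = 38/11; seller burden = 44 − 313/11 = 171/11.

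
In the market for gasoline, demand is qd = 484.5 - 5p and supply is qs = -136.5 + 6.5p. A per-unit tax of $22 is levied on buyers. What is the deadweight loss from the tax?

Deadweight loss = 15730/23

Pre-tax equilibrium: p* = 54, q* = 214.5.
Tax on buyers shifts demand to qd = 484.5 − 5(p + 22) = 374.5 - 5p.
374.5 - 5p = -136.5 + 6.5p gives seller price ps = 1022/23; buyers pay pb = 1022/23 + 22 = 1528/23.
New quantity: q = 484.5 − 5(1528/23) = 7007/46.
DWL = ½ × 22 × (214.5 − 7007/46) = 15730/23.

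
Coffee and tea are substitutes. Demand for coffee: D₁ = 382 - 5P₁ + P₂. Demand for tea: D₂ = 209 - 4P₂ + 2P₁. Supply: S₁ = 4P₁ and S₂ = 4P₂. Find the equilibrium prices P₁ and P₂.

P₁ = 653/14, P₂ = 529/14

Market 1: 382 - 5P₁ + P₂ = 4P₁ → 9P₁ - P₂ = 382.
Market 2: 8P₂ - 2P₁ = 209.
Eliminating P₂: 8×(1) + 1×(2) gives 70P₁ = 3265, so P₁ = 653/14.
Back-substitute into (2): P₂ = (209 + 2×653/14) / 8 = 529/14.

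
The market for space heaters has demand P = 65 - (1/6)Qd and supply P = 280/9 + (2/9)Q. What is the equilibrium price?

P* = 1060/21

Set the two price expressions equal: 65 - (1/6)Q = 280/9 + (2/9)Q.
305/9 = (7/18)Q, so Q* = 610/7.
P* = 65 − (1/6)(610/7) = 1060/21.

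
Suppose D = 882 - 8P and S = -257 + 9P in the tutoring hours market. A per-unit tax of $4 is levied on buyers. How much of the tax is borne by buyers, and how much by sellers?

Pre-tax equilibrium: P* = 67, Q* = 346.
Tax on buyers shifts demand to D = 882 − 8(P + 4) = 850 - 8P.
850 - 8P = -257 + 9P gives seller price Ps = 1107/17; buyers pay Pb = 1107/17 + 4 = 1175/17.
New quantity: Q = 882 − 8(1175/17) = 5594/17.
Buyer burden = 1175/17 − 67 = 36/17; seller burden = 67 − 1107/17 = 32/17.

Buyers bear 36/17, sellers bear 32/17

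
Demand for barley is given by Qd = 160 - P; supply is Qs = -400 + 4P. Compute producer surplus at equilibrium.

Equilibrium: 160 - P = -400 + 4P gives P* = 112, Q* = 48.
Supply starts at P = 100 (where Qs = 0).
PS = ½(112 − 100)(48) = 288.

Producer surplus = 288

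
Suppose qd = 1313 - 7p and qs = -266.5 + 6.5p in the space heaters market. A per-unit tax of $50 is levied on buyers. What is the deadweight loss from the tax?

Pre-tax equilibrium: p* = 117, q* = 494.
Tax on buyers shifts demand to qd = 1313 − 7(p + 50) = 963 - 7p.
963 - 7p = -266.5 + 6.5p gives seller price ps = 2459/27; buyers pay pb = 2459/27 + 50 = 3809/27.
New quantity: q = 1313 − 7(3809/27) = 8788/27.
DWL = ½ × 50 × (494 − 8788/27) = 113750/27.

Deadweight loss = 113750/27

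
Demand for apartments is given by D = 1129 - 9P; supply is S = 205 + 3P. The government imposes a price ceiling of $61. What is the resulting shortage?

Equilibrium price would be P* = 77, so the ceiling at 61 binds.
At P = 61: D = 1129 − 9(61) = 580, S = 205 + 3(61) = 388.
Shortage = 580 − 388 = 192.

Shortage = 192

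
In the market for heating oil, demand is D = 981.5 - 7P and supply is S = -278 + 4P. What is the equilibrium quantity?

Q* = 180

Set D = S: 981.5 - 7P = -278 + 4P.
1259.5 = 11P, so P* = 114.5.
Q* = 981.5 − 7(114.5) = 180.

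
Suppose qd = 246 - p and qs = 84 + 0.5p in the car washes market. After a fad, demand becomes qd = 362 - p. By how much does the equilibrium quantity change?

Original equilibrium: p* = 108, q* = 138.
New equilibrium: 362 - p = 84 + 0.5p, so 278 = 1.5p and p' = 556/3; q' = 362 − 1(556/3) = 530/3.
Change in quantity: 530/3 − 138 = 116/3.

Δq = 116/3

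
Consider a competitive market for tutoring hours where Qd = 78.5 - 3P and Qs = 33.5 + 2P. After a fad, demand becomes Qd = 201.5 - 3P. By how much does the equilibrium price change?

Original equilibrium: P* = 9, Q* = 51.5.
New equilibrium: 201.5 - 3P = 33.5 + 2P, so 168 = 5P and P' = 33.6; Q' = 201.5 − 3(33.6) = 100.7.
Change in price: 33.6 − 9 = 24.6.

ΔP = 24.6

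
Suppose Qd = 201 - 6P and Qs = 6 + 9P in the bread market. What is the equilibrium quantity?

Set Qd = Qs: 201 - 6P = 6 + 9P.
195 = 15P, so P* = 13.
Q* = 201 − 6(13) = 123.

Q* = 123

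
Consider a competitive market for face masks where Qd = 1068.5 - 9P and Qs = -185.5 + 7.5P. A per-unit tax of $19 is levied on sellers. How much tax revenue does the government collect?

Pre-tax equilibrium: P* = 76, Q* = 384.5.
Tax on sellers shifts supply to Qs = -185.5 + 7.5(P − 19) = -328 + 7.5P.
1068.5 - 9P = -328 + 7.5P gives buyer price Pb = 931/11; sellers receive Ps = 931/11 − 19 = 722/11.
New quantity: Q = 1068.5 − 9(931/11) = 6749/22.
Revenue = 19 × 6749/22 = 128231/22.

Tax revenue = 128231/22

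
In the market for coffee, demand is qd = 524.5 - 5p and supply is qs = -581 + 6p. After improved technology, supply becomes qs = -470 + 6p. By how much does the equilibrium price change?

Original equilibrium: p* = 100.5, q* = 22.
New equilibrium: 524.5 - 5p = -470 + 6p, so 994.5 = 11p and p' = 1989/22; q' = 524.5 − 5(1989/22) = 797/11.
Change in price: 1989/22 − 100.5 = -111/11.

Δp = -111/11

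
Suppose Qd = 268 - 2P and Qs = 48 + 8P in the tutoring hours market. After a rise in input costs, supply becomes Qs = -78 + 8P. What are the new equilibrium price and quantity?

P' = 34.6, Q' = 198.8

Original equilibrium: P* = 22, Q* = 224.
New equilibrium: 268 - 2P = -78 + 8P, so 346 = 10P and P' = 34.6; Q' = 268 − 2(34.6) = 198.8.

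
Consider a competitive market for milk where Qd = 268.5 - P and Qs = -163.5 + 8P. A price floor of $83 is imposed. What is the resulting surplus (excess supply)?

Surplus = 315

Equilibrium price would be P* = 48, so the floor at 83 binds.
At P = 83: Qd = 185.5, Qs = 500.5.
Surplus = 500.5 − 185.5 = 315.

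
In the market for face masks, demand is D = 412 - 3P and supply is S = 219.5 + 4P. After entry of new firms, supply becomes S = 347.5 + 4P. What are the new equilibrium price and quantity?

Original equilibrium: P* = 27.5, Q* = 329.5.
New equilibrium: 412 - 3P = 347.5 + 4P, so 64.5 = 7P and P' = 129/14; Q' = 412 − 3(129/14) = 5381/14.

P' = 129/14, Q' = 5381/14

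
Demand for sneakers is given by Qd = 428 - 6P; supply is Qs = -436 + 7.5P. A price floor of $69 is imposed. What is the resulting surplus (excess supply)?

Surplus = 67.5

Equilibrium price would be P* = 64, so the floor at 69 binds.
At P = 69: Qd = 14, Qs = 81.5.
Surplus = 81.5 − 14 = 67.5.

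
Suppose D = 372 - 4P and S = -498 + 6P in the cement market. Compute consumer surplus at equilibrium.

Consumer surplus = 72

Equilibrium: 372 - 4P = -498 + 6P gives P* = 87, Q* = 24.
Demand choke price (D = 0): P = 93.
CS = ½(93 − 87)(24) = 72.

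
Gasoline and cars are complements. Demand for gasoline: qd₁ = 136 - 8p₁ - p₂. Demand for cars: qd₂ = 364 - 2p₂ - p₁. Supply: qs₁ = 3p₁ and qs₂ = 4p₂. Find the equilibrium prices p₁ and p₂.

Market 1: 136 - 8p₁ - p₂ = 3p₁ → 11p₁ + p₂ = 136.
Market 2: 6p₂ + p₁ = 364.
Eliminating p₂: 6×(1) − 1×(2) gives 65p₁ = 452, so p₁ = 452/65.
Back-substitute into (2): p₂ = (364 − 1×452/65) / 6 = 3868/65.

p₁ = 452/65, p₂ = 3868/65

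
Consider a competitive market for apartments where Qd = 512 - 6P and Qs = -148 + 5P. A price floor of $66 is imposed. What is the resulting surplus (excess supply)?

Equilibrium price would be P* = 60, so the floor at 66 binds.
At P = 66: Qd = 116, Qs = 182.
Surplus = 182 − 116 = 66.

Surplus = 66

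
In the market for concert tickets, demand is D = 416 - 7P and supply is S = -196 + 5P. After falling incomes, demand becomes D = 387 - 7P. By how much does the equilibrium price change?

ΔP = -29/12

Original equilibrium: P* = 51, Q* = 59.
New equilibrium: 387 - 7P = -196 + 5P, so 583 = 12P and P' = 583/12; Q' = 387 − 7(583/12) = 563/12.
Change in price: 583/12 − 51 = -29/12.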